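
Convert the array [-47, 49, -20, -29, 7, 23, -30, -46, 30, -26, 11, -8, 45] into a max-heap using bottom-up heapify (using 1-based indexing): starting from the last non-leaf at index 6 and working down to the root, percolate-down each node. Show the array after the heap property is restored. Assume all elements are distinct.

[49, 30, 45, -29, 11, 23, -30, -46, -47, -26, 7, -8, -20]

sift down from index 6:
  23 vs larger child 45 at index 13, swap → [-47, 49, -20, -29, 7, 45, -30, -46, 30, -26, 11, -8, 23]
sift down from index 5:
  7 vs larger child 11 at index 11, swap → [-47, 49, -20, -29, 11, 45, -30, -46, 30, -26, 7, -8, 23]
sift down from index 4:
  -29 vs larger child 30 at index 9, swap → [-47, 49, -20, 30, 11, 45, -30, -46, -29, -26, 7, -8, 23]
sift down from index 3:
  -20 vs larger child 45 at index 6, swap → [-47, 49, 45, 30, 11, -20, -30, -46, -29, -26, 7, -8, 23]
  -20 vs larger child 23 at index 13, swap → [-47, 49, 45, 30, 11, 23, -30, -46, -29, -26, 7, -8, -20]
sift down from index 2: already satisfies heap property
sift down from index 1:
  -47 vs larger child 49 at index 2, swap → [49, -47, 45, 30, 11, 23, -30, -46, -29, -26, 7, -8, -20]
  -47 vs larger child 30 at index 4, swap → [49, 30, 45, -47, 11, 23, -30, -46, -29, -26, 7, -8, -20]
  -47 vs larger child -29 at index 9, swap → [49, 30, 45, -29, 11, 23, -30, -46, -47, -26, 7, -8, -20]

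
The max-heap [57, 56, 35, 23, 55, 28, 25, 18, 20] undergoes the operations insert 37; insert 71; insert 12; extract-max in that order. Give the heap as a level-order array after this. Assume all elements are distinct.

[57, 56, 35, 23, 55, 28, 25, 18, 20, 37, 12]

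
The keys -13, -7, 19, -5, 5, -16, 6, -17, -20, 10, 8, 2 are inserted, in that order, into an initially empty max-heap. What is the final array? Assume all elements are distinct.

[19, 10, 6, -13, 8, 2, -7, -17, -20, -5, 5, -16]

Insert -13:
  append -13 at index 0 → [-13] (no swap needed)
Insert -7:
  append -7 at index 1 → [-13, -7]
  -7 > parent -13 at index 0, swap → [-7, -13]
Insert 19:
  append 19 at index 2 → [-7, -13, 19]
  19 > parent -7 at index 0, swap → [19, -13, -7]
Insert -5:
  append -5 at index 3 → [19, -13, -7, -5]
  -5 > parent -13 at index 1, swap → [19, -5, -7, -13]
Insert 5:
  append 5 at index 4 → [19, -5, -7, -13, 5]
  5 > parent -5 at index 1, swap → [19, 5, -7, -13, -5]
Insert -16:
  append -16 at index 5 → [19, 5, -7, -13, -5, -16] (no swap needed)
Insert 6:
  append 6 at index 6 → [19, 5, -7, -13, -5, -16, 6]
  6 > parent -7 at index 2, swap → [19, 5, 6, -13, -5, -16, -7]
Insert -17:
  append -17 at index 7 → [19, 5, 6, -13, -5, -16, -7, -17] (no swap needed)
Insert -20:
  append -20 at index 8 → [19, 5, 6, -13, -5, -16, -7, -17, -20] (no swap needed)
Insert 10:
  append 10 at index 9 → [19, 5, 6, -13, -5, -16, -7, -17, -20, 10]
  10 > parent -5 at index 4, swap → [19, 5, 6, -13, 10, -16, -7, -17, -20, -5]
  10 > parent 5 at index 1, swap → [19, 10, 6, -13, 5, -16, -7, -17, -20, -5]
Insert 8:
  append 8 at index 10 → [19, 10, 6, -13, 5, -16, -7, -17, -20, -5, 8]
  8 > parent 5 at index 4, swap → [19, 10, 6, -13, 8, -16, -7, -17, -20, -5, 5]
Insert 2:
  append 2 at index 11 → [19, 10, 6, -13, 8, -16, -7, -17, -20, -5, 5, 2]
  2 > parent -16 at index 5, swap → [19, 10, 6, -13, 8, 2, -7, -17, -20, -5, 5, -16]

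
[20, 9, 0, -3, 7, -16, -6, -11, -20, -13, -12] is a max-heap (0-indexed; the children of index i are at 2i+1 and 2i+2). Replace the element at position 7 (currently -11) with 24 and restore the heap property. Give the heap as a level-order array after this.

set index 7 from -11 to 24 → [20, 9, 0, -3, 7, -16, -6, 24, -20, -13, -12]
24 > parent -3 at index 3, swap → [20, 9, 0, 24, 7, -16, -6, -3, -20, -13, -12]
24 > parent 9 at index 1, swap → [20, 24, 0, 9, 7, -16, -6, -3, -20, -13, -12]
24 > parent 20 at index 0, swap → [24, 20, 0, 9, 7, -16, -6, -3, -20, -13, -12]

[24, 20, 0, 9, 7, -16, -6, -3, -20, -13, -12]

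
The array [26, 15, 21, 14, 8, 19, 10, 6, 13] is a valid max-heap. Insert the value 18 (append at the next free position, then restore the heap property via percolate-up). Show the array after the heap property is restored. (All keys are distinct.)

append 18 at index 9 → [26, 15, 21, 14, 8, 19, 10, 6, 13, 18]
18 > parent 8 at index 4, swap → [26, 15, 21, 14, 18, 19, 10, 6, 13, 8]
18 > parent 15 at index 1, swap → [26, 18, 21, 14, 15, 19, 10, 6, 13, 8]

[26, 18, 21, 14, 15, 19, 10, 6, 13, 8]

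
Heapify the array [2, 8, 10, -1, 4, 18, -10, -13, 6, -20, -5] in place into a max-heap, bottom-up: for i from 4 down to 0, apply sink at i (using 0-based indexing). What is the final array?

sift down from index 4: already satisfies heap property
sift down from index 3:
  -1 vs larger child 6 at index 8, swap → [2, 8, 10, 6, 4, 18, -10, -13, -1, -20, -5]
sift down from index 2:
  10 vs larger child 18 at index 5, swap → [2, 8, 18, 6, 4, 10, -10, -13, -1, -20, -5]
sift down from index 1: already satisfies heap property
sift down from index 0:
  2 vs larger child 18 at index 2, swap → [18, 8, 2, 6, 4, 10, -10, -13, -1, -20, -5]
  2 vs larger child 10 at index 5, swap → [18, 8, 10, 6, 4, 2, -10, -13, -1, -20, -5]

[18, 8, 10, 6, 4, 2, -10, -13, -1, -20, -5]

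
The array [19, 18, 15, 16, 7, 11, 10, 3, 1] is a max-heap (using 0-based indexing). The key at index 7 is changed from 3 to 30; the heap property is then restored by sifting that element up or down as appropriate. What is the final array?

[30, 19, 15, 18, 7, 11, 10, 16, 1]

set index 7 from 3 to 30 → [19, 18, 15, 16, 7, 11, 10, 30, 1]
30 > parent 16 at index 3, swap → [19, 18, 15, 30, 7, 11, 10, 16, 1]
30 > parent 18 at index 1, swap → [19, 30, 15, 18, 7, 11, 10, 16, 1]
30 > parent 19 at index 0, swap → [30, 19, 15, 18, 7, 11, 10, 16, 1]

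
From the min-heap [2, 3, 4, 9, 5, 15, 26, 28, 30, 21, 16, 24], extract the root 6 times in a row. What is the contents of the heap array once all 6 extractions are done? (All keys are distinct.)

extract-min #1 returns 2:
  remove root 2; move last element 24 to root → [24, 3, 4, 9, 5, 15, 26, 28, 30, 21, 16]
  24 vs smaller child 3 at index 1, swap → [3, 24, 4, 9, 5, 15, 26, 28, 30, 21, 16]
  24 vs smaller child 5 at index 4, swap → [3, 5, 4, 9, 24, 15, 26, 28, 30, 21, 16]
  24 vs smaller child 16 at index 10, swap → [3, 5, 4, 9, 16, 15, 26, 28, 30, 21, 24]
extract-min #2 returns 3:
  remove root 3; move last element 24 to root → [24, 5, 4, 9, 16, 15, 26, 28, 30, 21]
  24 vs smaller child 4 at index 2, swap → [4, 5, 24, 9, 16, 15, 26, 28, 30, 21]
  24 vs smaller child 15 at index 5, swap → [4, 5, 15, 9, 16, 24, 26, 28, 30, 21]
extract-min #3 returns 4:
  remove root 4; move last element 21 to root → [21, 5, 15, 9, 16, 24, 26, 28, 30]
  21 vs smaller child 5 at index 1, swap → [5, 21, 15, 9, 16, 24, 26, 28, 30]
  21 vs smaller child 9 at index 3, swap → [5, 9, 15, 21, 16, 24, 26, 28, 30]
extract-min #4 returns 5:
  remove root 5; move last element 30 to root → [30, 9, 15, 21, 16, 24, 26, 28]
  30 vs smaller child 9 at index 1, swap → [9, 30, 15, 21, 16, 24, 26, 28]
  30 vs smaller child 16 at index 4, swap → [9, 16, 15, 21, 30, 24, 26, 28]
extract-min #5 returns 9:
  remove root 9; move last element 28 to root → [28, 16, 15, 21, 30, 24, 26]
  28 vs smaller child 15 at index 2, swap → [15, 16, 28, 21, 30, 24, 26]
  28 vs smaller child 24 at index 5, swap → [15, 16, 24, 21, 30, 28, 26]
extract-min #6 returns 15:
  remove root 15; move last element 26 to root → [26, 16, 24, 21, 30, 28]
  26 vs smaller child 16 at index 1, swap → [16, 26, 24, 21, 30, 28]
  26 vs smaller child 21 at index 3, swap → [16, 21, 24, 26, 30, 28]

[16, 21, 24, 26, 30, 28]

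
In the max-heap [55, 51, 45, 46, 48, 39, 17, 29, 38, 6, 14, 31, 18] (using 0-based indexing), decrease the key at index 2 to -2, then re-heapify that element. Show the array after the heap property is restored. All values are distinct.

[55, 51, 39, 46, 48, 31, 17, 29, 38, 6, 14, -2, 18]

set index 2 from 45 to -2 → [55, 51, -2, 46, 48, 39, 17, 29, 38, 6, 14, 31, 18]
-2 vs larger child 39 at index 5, swap → [55, 51, 39, 46, 48, -2, 17, 29, 38, 6, 14, 31, 18]
-2 vs larger child 31 at index 11, swap → [55, 51, 39, 46, 48, 31, 17, 29, 38, 6, 14, -2, 18]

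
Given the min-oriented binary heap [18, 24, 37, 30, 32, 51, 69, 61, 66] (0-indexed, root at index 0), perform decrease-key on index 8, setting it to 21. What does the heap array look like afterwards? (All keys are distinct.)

[18, 21, 37, 24, 32, 51, 69, 61, 30]

set index 8 from 66 to 21 → [18, 24, 37, 30, 32, 51, 69, 61, 21]
21 < parent 30 at index 3, swap → [18, 24, 37, 21, 32, 51, 69, 61, 30]
21 < parent 24 at index 1, swap → [18, 21, 37, 24, 32, 51, 69, 61, 30]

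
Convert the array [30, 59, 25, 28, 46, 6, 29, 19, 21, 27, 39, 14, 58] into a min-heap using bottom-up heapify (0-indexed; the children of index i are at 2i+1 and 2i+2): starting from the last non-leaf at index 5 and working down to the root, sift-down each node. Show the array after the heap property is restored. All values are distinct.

[6, 19, 14, 21, 27, 25, 29, 28, 59, 46, 39, 30, 58]

sift down from index 5: already satisfies heap property
sift down from index 4:
  46 vs smaller child 27 at index 9, swap → [30, 59, 25, 28, 27, 6, 29, 19, 21, 46, 39, 14, 58]
sift down from index 3:
  28 vs smaller child 19 at index 7, swap → [30, 59, 25, 19, 27, 6, 29, 28, 21, 46, 39, 14, 58]
sift down from index 2:
  25 vs smaller child 6 at index 5, swap → [30, 59, 6, 19, 27, 25, 29, 28, 21, 46, 39, 14, 58]
  25 vs smaller child 14 at index 11, swap → [30, 59, 6, 19, 27, 14, 29, 28, 21, 46, 39, 25, 58]
sift down from index 1:
  59 vs smaller child 19 at index 3, swap → [30, 19, 6, 59, 27, 14, 29, 28, 21, 46, 39, 25, 58]
  59 vs smaller child 21 at index 8, swap → [30, 19, 6, 21, 27, 14, 29, 28, 59, 46, 39, 25, 58]
sift down from index 0:
  30 vs smaller child 6 at index 2, swap → [6, 19, 30, 21, 27, 14, 29, 28, 59, 46, 39, 25, 58]
  30 vs smaller child 14 at index 5, swap → [6, 19, 14, 21, 27, 30, 29, 28, 59, 46, 39, 25, 58]
  30 vs smaller child 25 at index 11, swap → [6, 19, 14, 21, 27, 25, 29, 28, 59, 46, 39, 30, 58]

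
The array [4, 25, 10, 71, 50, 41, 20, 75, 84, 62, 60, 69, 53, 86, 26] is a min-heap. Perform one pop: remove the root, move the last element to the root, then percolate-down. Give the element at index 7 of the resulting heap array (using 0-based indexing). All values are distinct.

remove root 4; move last element 26 to root → [26, 25, 10, 71, 50, 41, 20, 75, 84, 62, 60, 69, 53, 86]
26 vs smaller child 10 at index 2, swap → [10, 25, 26, 71, 50, 41, 20, 75, 84, 62, 60, 69, 53, 86]
26 vs smaller child 20 at index 6, swap → [10, 25, 20, 71, 50, 41, 26, 75, 84, 62, 60, 69, 53, 86]
resulting array: [10, 25, 20, 71, 50, 41, 26, 75, 84, 62, 60, 69, 53, 86]

75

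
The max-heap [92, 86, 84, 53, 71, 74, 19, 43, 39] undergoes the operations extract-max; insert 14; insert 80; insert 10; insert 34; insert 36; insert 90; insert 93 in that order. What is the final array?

extract-max → returns 92:
  remove root 92; move last element 39 to root → [39, 86, 84, 53, 71, 74, 19, 43]
  39 vs larger child 86 at index 1, swap → [86, 39, 84, 53, 71, 74, 19, 43]
  39 vs larger child 71 at index 4, swap → [86, 71, 84, 53, 39, 74, 19, 43]
insert 14:
  append 14 at index 8 → [86, 71, 84, 53, 39, 74, 19, 43, 14] (no swap needed)
insert 80:
  append 80 at index 9 → [86, 71, 84, 53, 39, 74, 19, 43, 14, 80]
  80 > parent 39 at index 4, swap → [86, 71, 84, 53, 80, 74, 19, 43, 14, 39]
  80 > parent 71 at index 1, swap → [86, 80, 84, 53, 71, 74, 19, 43, 14, 39]
insert 10:
  append 10 at index 10 → [86, 80, 84, 53, 71, 74, 19, 43, 14, 39, 10] (no swap needed)
insert 34:
  append 34 at index 11 → [86, 80, 84, 53, 71, 74, 19, 43, 14, 39, 10, 34] (no swap needed)
insert 36:
  append 36 at index 12 → [86, 80, 84, 53, 71, 74, 19, 43, 14, 39, 10, 34, 36] (no swap needed)
insert 90:
  append 90 at index 13 → [86, 80, 84, 53, 71, 74, 19, 43, 14, 39, 10, 34, 36, 90]
  90 > parent 19 at index 6, swap → [86, 80, 84, 53, 71, 74, 90, 43, 14, 39, 10, 34, 36, 19]
  90 > parent 84 at index 2, swap → [86, 80, 90, 53, 71, 74, 84, 43, 14, 39, 10, 34, 36, 19]
  90 > parent 86 at index 0, swap → [90, 80, 86, 53, 71, 74, 84, 43, 14, 39, 10, 34, 36, 19]
insert 93:
  append 93 at index 14 → [90, 80, 86, 53, 71, 74, 84, 43, 14, 39, 10, 34, 36, 19, 93]
  93 > parent 84 at index 6, swap → [90, 80, 86, 53, 71, 74, 93, 43, 14, 39, 10, 34, 36, 19, 84]
  93 > parent 86 at index 2, swap → [90, 80, 93, 53, 71, 74, 86, 43, 14, 39, 10, 34, 36, 19, 84]
  93 > parent 90 at index 0, swap → [93, 80, 90, 53, 71, 74, 86, 43, 14, 39, 10, 34, 36, 19, 84]

[93, 80, 90, 53, 71, 74, 86, 43, 14, 39, 10, 34, 36, 19, 84]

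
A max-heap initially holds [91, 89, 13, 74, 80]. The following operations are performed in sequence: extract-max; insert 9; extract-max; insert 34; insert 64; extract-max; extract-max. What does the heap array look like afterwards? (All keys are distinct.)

[64, 34, 13, 9]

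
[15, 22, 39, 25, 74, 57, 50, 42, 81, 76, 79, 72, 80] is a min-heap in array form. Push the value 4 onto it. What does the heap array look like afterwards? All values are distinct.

[4, 22, 15, 25, 74, 57, 39, 42, 81, 76, 79, 72, 80, 50]

append 4 at index 13 → [15, 22, 39, 25, 74, 57, 50, 42, 81, 76, 79, 72, 80, 4]
4 < parent 50 at index 6, swap → [15, 22, 39, 25, 74, 57, 4, 42, 81, 76, 79, 72, 80, 50]
4 < parent 39 at index 2, swap → [15, 22, 4, 25, 74, 57, 39, 42, 81, 76, 79, 72, 80, 50]
4 < parent 15 at index 0, swap → [4, 22, 15, 25, 74, 57, 39, 42, 81, 76, 79, 72, 80, 50]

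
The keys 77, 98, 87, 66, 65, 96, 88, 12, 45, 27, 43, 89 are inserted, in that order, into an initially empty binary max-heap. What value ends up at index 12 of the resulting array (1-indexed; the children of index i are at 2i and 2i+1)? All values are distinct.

Insert 77:
  append 77 at index 1 → [77] (no swap needed)
Insert 98:
  append 98 at index 2 → [77, 98]
  98 > parent 77 at index 1, swap → [98, 77]
Insert 87:
  append 87 at index 3 → [98, 77, 87] (no swap needed)
Insert 66:
  append 66 at index 4 → [98, 77, 87, 66] (no swap needed)
Insert 65:
  append 65 at index 5 → [98, 77, 87, 66, 65] (no swap needed)
Insert 96:
  append 96 at index 6 → [98, 77, 87, 66, 65, 96]
  96 > parent 87 at index 3, swap → [98, 77, 96, 66, 65, 87]
Insert 88:
  append 88 at index 7 → [98, 77, 96, 66, 65, 87, 88] (no swap needed)
Insert 12:
  append 12 at index 8 → [98, 77, 96, 66, 65, 87, 88, 12] (no swap needed)
Insert 45:
  append 45 at index 9 → [98, 77, 96, 66, 65, 87, 88, 12, 45] (no swap needed)
Insert 27:
  append 27 at index 10 → [98, 77, 96, 66, 65, 87, 88, 12, 45, 27] (no swap needed)
Insert 43:
  append 43 at index 11 → [98, 77, 96, 66, 65, 87, 88, 12, 45, 27, 43] (no swap needed)
Insert 89:
  append 89 at index 12 → [98, 77, 96, 66, 65, 87, 88, 12, 45, 27, 43, 89]
  89 > parent 87 at index 6, swap → [98, 77, 96, 66, 65, 89, 88, 12, 45, 27, 43, 87]
resulting array: [98, 77, 96, 66, 65, 89, 88, 12, 45, 27, 43, 87]

87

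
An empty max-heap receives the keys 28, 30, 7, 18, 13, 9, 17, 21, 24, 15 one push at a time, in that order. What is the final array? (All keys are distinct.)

Insert 28:
  append 28 at index 0 → [28] (no swap needed)
Insert 30:
  append 30 at index 1 → [28, 30]
  30 > parent 28 at index 0, swap → [30, 28]
Insert 7:
  append 7 at index 2 → [30, 28, 7] (no swap needed)
Insert 18:
  append 18 at index 3 → [30, 28, 7, 18] (no swap needed)
Insert 13:
  append 13 at index 4 → [30, 28, 7, 18, 13] (no swap needed)
Insert 9:
  append 9 at index 5 → [30, 28, 7, 18, 13, 9]
  9 > parent 7 at index 2, swap → [30, 28, 9, 18, 13, 7]
Insert 17:
  append 17 at index 6 → [30, 28, 9, 18, 13, 7, 17]
  17 > parent 9 at index 2, swap → [30, 28, 17, 18, 13, 7, 9]
Insert 21:
  append 21 at index 7 → [30, 28, 17, 18, 13, 7, 9, 21]
  21 > parent 18 at index 3, swap → [30, 28, 17, 21, 13, 7, 9, 18]
Insert 24:
  append 24 at index 8 → [30, 28, 17, 21, 13, 7, 9, 18, 24]
  24 > parent 21 at index 3, swap → [30, 28, 17, 24, 13, 7, 9, 18, 21]
Insert 15:
  append 15 at index 9 → [30, 28, 17, 24, 13, 7, 9, 18, 21, 15]
  15 > parent 13 at index 4, swap → [30, 28, 17, 24, 15, 7, 9, 18, 21, 13]

[30, 28, 17, 24, 15, 7, 9, 18, 21, 13]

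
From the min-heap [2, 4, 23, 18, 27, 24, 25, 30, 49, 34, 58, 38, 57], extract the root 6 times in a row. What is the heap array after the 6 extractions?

extract-min #1 returns 2:
  remove root 2; move last element 57 to root → [57, 4, 23, 18, 27, 24, 25, 30, 49, 34, 58, 38]
  57 vs smaller child 4 at index 1, swap → [4, 57, 23, 18, 27, 24, 25, 30, 49, 34, 58, 38]
  57 vs smaller child 18 at index 3, swap → [4, 18, 23, 57, 27, 24, 25, 30, 49, 34, 58, 38]
  57 vs smaller child 30 at index 7, swap → [4, 18, 23, 30, 27, 24, 25, 57, 49, 34, 58, 38]
extract-min #2 returns 4:
  remove root 4; move last element 38 to root → [38, 18, 23, 30, 27, 24, 25, 57, 49, 34, 58]
  38 vs smaller child 18 at index 1, swap → [18, 38, 23, 30, 27, 24, 25, 57, 49, 34, 58]
  38 vs smaller child 27 at index 4, swap → [18, 27, 23, 30, 38, 24, 25, 57, 49, 34, 58]
  38 vs smaller child 34 at index 9, swap → [18, 27, 23, 30, 34, 24, 25, 57, 49, 38, 58]
extract-min #3 returns 18:
  remove root 18; move last element 58 to root → [58, 27, 23, 30, 34, 24, 25, 57, 49, 38]
  58 vs smaller child 23 at index 2, swap → [23, 27, 58, 30, 34, 24, 25, 57, 49, 38]
  58 vs smaller child 24 at index 5, swap → [23, 27, 24, 30, 34, 58, 25, 57, 49, 38]
extract-min #4 returns 23:
  remove root 23; move last element 38 to root → [38, 27, 24, 30, 34, 58, 25, 57, 49]
  38 vs smaller child 24 at index 2, swap → [24, 27, 38, 30, 34, 58, 25, 57, 49]
  38 vs smaller child 25 at index 6, swap → [24, 27, 25, 30, 34, 58, 38, 57, 49]
extract-min #5 returns 24:
  remove root 24; move last element 49 to root → [49, 27, 25, 30, 34, 58, 38, 57]
  49 vs smaller child 25 at index 2, swap → [25, 27, 49, 30, 34, 58, 38, 57]
  49 vs smaller child 38 at index 6, swap → [25, 27, 38, 30, 34, 58, 49, 57]
extract-min #6 returns 25:
  remove root 25; move last element 57 to root → [57, 27, 38, 30, 34, 58, 49]
  57 vs smaller child 27 at index 1, swap → [27, 57, 38, 30, 34, 58, 49]
  57 vs smaller child 30 at index 3, swap → [27, 30, 38, 57, 34, 58, 49]

[27, 30, 38, 57, 34, 58, 49]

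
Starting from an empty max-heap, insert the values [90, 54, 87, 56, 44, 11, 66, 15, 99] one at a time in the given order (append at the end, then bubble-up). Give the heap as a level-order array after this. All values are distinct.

[99, 90, 87, 56, 44, 11, 66, 15, 54]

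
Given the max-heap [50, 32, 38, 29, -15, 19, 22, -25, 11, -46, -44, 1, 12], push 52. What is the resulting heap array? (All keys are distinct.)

[52, 32, 50, 29, -15, 19, 38, -25, 11, -46, -44, 1, 12, 22]

append 52 at index 13 → [50, 32, 38, 29, -15, 19, 22, -25, 11, -46, -44, 1, 12, 52]
52 > parent 22 at index 6, swap → [50, 32, 38, 29, -15, 19, 52, -25, 11, -46, -44, 1, 12, 22]
52 > parent 38 at index 2, swap → [50, 32, 52, 29, -15, 19, 38, -25, 11, -46, -44, 1, 12, 22]
52 > parent 50 at index 0, swap → [52, 32, 50, 29, -15, 19, 38, -25, 11, -46, -44, 1, 12, 22]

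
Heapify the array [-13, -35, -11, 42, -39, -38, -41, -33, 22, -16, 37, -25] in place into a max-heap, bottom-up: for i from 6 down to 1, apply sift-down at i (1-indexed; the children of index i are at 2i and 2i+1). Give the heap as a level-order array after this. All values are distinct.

[42, 37, -11, 22, -13, -25, -41, -33, -35, -16, -39, -38]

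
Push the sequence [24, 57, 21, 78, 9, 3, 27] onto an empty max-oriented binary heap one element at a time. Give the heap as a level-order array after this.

[78, 57, 27, 24, 9, 3, 21]

Insert 24:
  append 24 at index 0 → [24] (no swap needed)
Insert 57:
  append 57 at index 1 → [24, 57]
  57 > parent 24 at index 0, swap → [57, 24]
Insert 21:
  append 21 at index 2 → [57, 24, 21] (no swap needed)
Insert 78:
  append 78 at index 3 → [57, 24, 21, 78]
  78 > parent 24 at index 1, swap → [57, 78, 21, 24]
  78 > parent 57 at index 0, swap → [78, 57, 21, 24]
Insert 9:
  append 9 at index 4 → [78, 57, 21, 24, 9] (no swap needed)
Insert 3:
  append 3 at index 5 → [78, 57, 21, 24, 9, 3] (no swap needed)
Insert 27:
  append 27 at index 6 → [78, 57, 21, 24, 9, 3, 27]
  27 > parent 21 at index 2, swap → [78, 57, 27, 24, 9, 3, 21]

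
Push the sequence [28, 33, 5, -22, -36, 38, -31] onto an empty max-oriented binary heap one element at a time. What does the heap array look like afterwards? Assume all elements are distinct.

Insert 28:
  append 28 at index 0 → [28] (no swap needed)
Insert 33:
  append 33 at index 1 → [28, 33]
  33 > parent 28 at index 0, swap → [33, 28]
Insert 5:
  append 5 at index 2 → [33, 28, 5] (no swap needed)
Insert -22:
  append -22 at index 3 → [33, 28, 5, -22] (no swap needed)
Insert -36:
  append -36 at index 4 → [33, 28, 5, -22, -36] (no swap needed)
Insert 38:
  append 38 at index 5 → [33, 28, 5, -22, -36, 38]
  38 > parent 5 at index 2, swap → [33, 28, 38, -22, -36, 5]
  38 > parent 33 at index 0, swap → [38, 28, 33, -22, -36, 5]
Insert -31:
  append -31 at index 6 → [38, 28, 33, -22, -36, 5, -31] (no swap needed)

[38, 28, 33, -22, -36, 5, -31]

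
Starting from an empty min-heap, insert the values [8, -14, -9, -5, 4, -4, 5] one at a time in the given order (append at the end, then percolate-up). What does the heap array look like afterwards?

Insert 8:
  append 8 at index 0 → [8] (no swap needed)
Insert -14:
  append -14 at index 1 → [8, -14]
  -14 < parent 8 at index 0, swap → [-14, 8]
Insert -9:
  append -9 at index 2 → [-14, 8, -9] (no swap needed)
Insert -5:
  append -5 at index 3 → [-14, 8, -9, -5]
  -5 < parent 8 at index 1, swap → [-14, -5, -9, 8]
Insert 4:
  append 4 at index 4 → [-14, -5, -9, 8, 4] (no swap needed)
Insert -4:
  append -4 at index 5 → [-14, -5, -9, 8, 4, -4] (no swap needed)
Insert 5:
  append 5 at index 6 → [-14, -5, -9, 8, 4, -4, 5] (no swap needed)

[-14, -5, -9, 8, 4, -4, 5]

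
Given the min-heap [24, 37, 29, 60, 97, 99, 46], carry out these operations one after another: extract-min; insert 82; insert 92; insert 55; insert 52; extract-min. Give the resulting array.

[37, 52, 46, 55, 97, 99, 82, 92, 60]

extract-min → returns 24:
  remove root 24; move last element 46 to root → [46, 37, 29, 60, 97, 99]
  46 vs smaller child 29 at index 2, swap → [29, 37, 46, 60, 97, 99]
insert 82:
  append 82 at index 6 → [29, 37, 46, 60, 97, 99, 82] (no swap needed)
insert 92:
  append 92 at index 7 → [29, 37, 46, 60, 97, 99, 82, 92] (no swap needed)
insert 55:
  append 55 at index 8 → [29, 37, 46, 60, 97, 99, 82, 92, 55]
  55 < parent 60 at index 3, swap → [29, 37, 46, 55, 97, 99, 82, 92, 60]
insert 52:
  append 52 at index 9 → [29, 37, 46, 55, 97, 99, 82, 92, 60, 52]
  52 < parent 97 at index 4, swap → [29, 37, 46, 55, 52, 99, 82, 92, 60, 97]
extract-min → returns 29:
  remove root 29; move last element 97 to root → [97, 37, 46, 55, 52, 99, 82, 92, 60]
  97 vs smaller child 37 at index 1, swap → [37, 97, 46, 55, 52, 99, 82, 92, 60]
  97 vs smaller child 52 at index 4, swap → [37, 52, 46, 55, 97, 99, 82, 92, 60]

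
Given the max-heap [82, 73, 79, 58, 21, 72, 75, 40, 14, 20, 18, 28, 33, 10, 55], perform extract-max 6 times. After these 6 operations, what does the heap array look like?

extract-max #1 returns 82:
  remove root 82; move last element 55 to root → [55, 73, 79, 58, 21, 72, 75, 40, 14, 20, 18, 28, 33, 10]
  55 vs larger child 79 at index 2, swap → [79, 73, 55, 58, 21, 72, 75, 40, 14, 20, 18, 28, 33, 10]
  55 vs larger child 75 at index 6, swap → [79, 73, 75, 58, 21, 72, 55, 40, 14, 20, 18, 28, 33, 10]
extract-max #2 returns 79:
  remove root 79; move last element 10 to root → [10, 73, 75, 58, 21, 72, 55, 40, 14, 20, 18, 28, 33]
  10 vs larger child 75 at index 2, swap → [75, 73, 10, 58, 21, 72, 55, 40, 14, 20, 18, 28, 33]
  10 vs larger child 72 at index 5, swap → [75, 73, 72, 58, 21, 10, 55, 40, 14, 20, 18, 28, 33]
  10 vs larger child 33 at index 12, swap → [75, 73, 72, 58, 21, 33, 55, 40, 14, 20, 18, 28, 10]
extract-max #3 returns 75:
  remove root 75; move last element 10 to root → [10, 73, 72, 58, 21, 33, 55, 40, 14, 20, 18, 28]
  10 vs larger child 73 at index 1, swap → [73, 10, 72, 58, 21, 33, 55, 40, 14, 20, 18, 28]
  10 vs larger child 58 at index 3, swap → [73, 58, 72, 10, 21, 33, 55, 40, 14, 20, 18, 28]
  10 vs larger child 40 at index 7, swap → [73, 58, 72, 40, 21, 33, 55, 10, 14, 20, 18, 28]
extract-max #4 returns 73:
  remove root 73; move last element 28 to root → [28, 58, 72, 40, 21, 33, 55, 10, 14, 20, 18]
  28 vs larger child 72 at index 2, swap → [72, 58, 28, 40, 21, 33, 55, 10, 14, 20, 18]
  28 vs larger child 55 at index 6, swap → [72, 58, 55, 40, 21, 33, 28, 10, 14, 20, 18]
extract-max #5 returns 72:
  remove root 72; move last element 18 to root → [18, 58, 55, 40, 21, 33, 28, 10, 14, 20]
  18 vs larger child 58 at index 1, swap → [58, 18, 55, 40, 21, 33, 28, 10, 14, 20]
  18 vs larger child 40 at index 3, swap → [58, 40, 55, 18, 21, 33, 28, 10, 14, 20]
extract-max #6 returns 58:
  remove root 58; move last element 20 to root → [20, 40, 55, 18, 21, 33, 28, 10, 14]
  20 vs larger child 55 at index 2, swap → [55, 40, 20, 18, 21, 33, 28, 10, 14]
  20 vs larger child 33 at index 5, swap → [55, 40, 33, 18, 21, 20, 28, 10, 14]

[55, 40, 33, 18, 21, 20, 28, 10, 14]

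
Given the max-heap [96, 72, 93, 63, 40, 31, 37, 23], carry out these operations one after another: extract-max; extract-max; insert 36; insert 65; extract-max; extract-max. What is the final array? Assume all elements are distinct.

[63, 40, 37, 23, 36, 31]

extract-max → returns 96:
  remove root 96; move last element 23 to root → [23, 72, 93, 63, 40, 31, 37]
  23 vs larger child 93 at index 2, swap → [93, 72, 23, 63, 40, 31, 37]
  23 vs larger child 37 at index 6, swap → [93, 72, 37, 63, 40, 31, 23]
extract-max → returns 93:
  remove root 93; move last element 23 to root → [23, 72, 37, 63, 40, 31]
  23 vs larger child 72 at index 1, swap → [72, 23, 37, 63, 40, 31]
  23 vs larger child 63 at index 3, swap → [72, 63, 37, 23, 40, 31]
insert 36:
  append 36 at index 6 → [72, 63, 37, 23, 40, 31, 36] (no swap needed)
insert 65:
  append 65 at index 7 → [72, 63, 37, 23, 40, 31, 36, 65]
  65 > parent 23 at index 3, swap → [72, 63, 37, 65, 40, 31, 36, 23]
  65 > parent 63 at index 1, swap → [72, 65, 37, 63, 40, 31, 36, 23]
extract-max → returns 72:
  remove root 72; move last element 23 to root → [23, 65, 37, 63, 40, 31, 36]
  23 vs larger child 65 at index 1, swap → [65, 23, 37, 63, 40, 31, 36]
  23 vs larger child 63 at index 3, swap → [65, 63, 37, 23, 40, 31, 36]
extract-max → returns 65:
  remove root 65; move last element 36 to root → [36, 63, 37, 23, 40, 31]
  36 vs larger child 63 at index 1, swap → [63, 36, 37, 23, 40, 31]
  36 vs larger child 40 at index 4, swap → [63, 40, 37, 23, 36, 31]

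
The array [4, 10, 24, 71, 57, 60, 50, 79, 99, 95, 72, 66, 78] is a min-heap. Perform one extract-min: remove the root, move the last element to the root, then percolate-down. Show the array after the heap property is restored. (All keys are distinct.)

[10, 57, 24, 71, 72, 60, 50, 79, 99, 95, 78, 66]

remove root 4; move last element 78 to root → [78, 10, 24, 71, 57, 60, 50, 79, 99, 95, 72, 66]
78 vs smaller child 10 at index 1, swap → [10, 78, 24, 71, 57, 60, 50, 79, 99, 95, 72, 66]
78 vs smaller child 57 at index 4, swap → [10, 57, 24, 71, 78, 60, 50, 79, 99, 95, 72, 66]
78 vs smaller child 72 at index 10, swap → [10, 57, 24, 71, 72, 60, 50, 79, 99, 95, 78, 66]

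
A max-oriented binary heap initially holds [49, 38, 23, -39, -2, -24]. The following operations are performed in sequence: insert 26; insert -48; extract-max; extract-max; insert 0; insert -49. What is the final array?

insert 26:
  append 26 at index 6 → [49, 38, 23, -39, -2, -24, 26]
  26 > parent 23 at index 2, swap → [49, 38, 26, -39, -2, -24, 23]
insert -48:
  append -48 at index 7 → [49, 38, 26, -39, -2, -24, 23, -48] (no swap needed)
extract-max → returns 49:
  remove root 49; move last element -48 to root → [-48, 38, 26, -39, -2, -24, 23]
  -48 vs larger child 38 at index 1, swap → [38, -48, 26, -39, -2, -24, 23]
  -48 vs larger child -2 at index 4, swap → [38, -2, 26, -39, -48, -24, 23]
extract-max → returns 38:
  remove root 38; move last element 23 to root → [23, -2, 26, -39, -48, -24]
  23 vs larger child 26 at index 2, swap → [26, -2, 23, -39, -48, -24]
insert 0:
  append 0 at index 6 → [26, -2, 23, -39, -48, -24, 0] (no swap needed)
insert -49:
  append -49 at index 7 → [26, -2, 23, -39, -48, -24, 0, -49] (no swap needed)

[26, -2, 23, -39, -48, -24, 0, -49]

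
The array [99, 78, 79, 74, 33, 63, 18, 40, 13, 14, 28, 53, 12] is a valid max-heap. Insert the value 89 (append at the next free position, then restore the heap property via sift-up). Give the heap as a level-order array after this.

[99, 78, 89, 74, 33, 63, 79, 40, 13, 14, 28, 53, 12, 18]

append 89 at index 13 → [99, 78, 79, 74, 33, 63, 18, 40, 13, 14, 28, 53, 12, 89]
89 > parent 18 at index 6, swap → [99, 78, 79, 74, 33, 63, 89, 40, 13, 14, 28, 53, 12, 18]
89 > parent 79 at index 2, swap → [99, 78, 89, 74, 33, 63, 79, 40, 13, 14, 28, 53, 12, 18]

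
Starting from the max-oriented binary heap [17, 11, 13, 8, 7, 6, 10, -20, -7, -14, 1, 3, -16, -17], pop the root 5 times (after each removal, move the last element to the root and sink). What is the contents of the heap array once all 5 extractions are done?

[7, 1, 6, -7, -14, 3, -17, -20, -16]

extract-max #1 returns 17:
  remove root 17; move last element -17 to root → [-17, 11, 13, 8, 7, 6, 10, -20, -7, -14, 1, 3, -16]
  -17 vs larger child 13 at index 2, swap → [13, 11, -17, 8, 7, 6, 10, -20, -7, -14, 1, 3, -16]
  -17 vs larger child 10 at index 6, swap → [13, 11, 10, 8, 7, 6, -17, -20, -7, -14, 1, 3, -16]
extract-max #2 returns 13:
  remove root 13; move last element -16 to root → [-16, 11, 10, 8, 7, 6, -17, -20, -7, -14, 1, 3]
  -16 vs larger child 11 at index 1, swap → [11, -16, 10, 8, 7, 6, -17, -20, -7, -14, 1, 3]
  -16 vs larger child 8 at index 3, swap → [11, 8, 10, -16, 7, 6, -17, -20, -7, -14, 1, 3]
  -16 vs larger child -7 at index 8, swap → [11, 8, 10, -7, 7, 6, -17, -20, -16, -14, 1, 3]
extract-max #3 returns 11:
  remove root 11; move last element 3 to root → [3, 8, 10, -7, 7, 6, -17, -20, -16, -14, 1]
  3 vs larger child 10 at index 2, swap → [10, 8, 3, -7, 7, 6, -17, -20, -16, -14, 1]
  3 vs larger child 6 at index 5, swap → [10, 8, 6, -7, 7, 3, -17, -20, -16, -14, 1]
extract-max #4 returns 10:
  remove root 10; move last element 1 to root → [1, 8, 6, -7, 7, 3, -17, -20, -16, -14]
  1 vs larger child 8 at index 1, swap → [8, 1, 6, -7, 7, 3, -17, -20, -16, -14]
  1 vs larger child 7 at index 4, swap → [8, 7, 6, -7, 1, 3, -17, -20, -16, -14]
extract-max #5 returns 8:
  remove root 8; move last element -14 to root → [-14, 7, 6, -7, 1, 3, -17, -20, -16]
  -14 vs larger child 7 at index 1, swap → [7, -14, 6, -7, 1, 3, -17, -20, -16]
  -14 vs larger child 1 at index 4, swap → [7, 1, 6, -7, -14, 3, -17, -20, -16]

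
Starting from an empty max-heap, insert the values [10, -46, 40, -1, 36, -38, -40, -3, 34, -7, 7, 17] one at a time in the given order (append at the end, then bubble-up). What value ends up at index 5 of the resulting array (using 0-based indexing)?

Insert 10:
  append 10 at index 0 → [10] (no swap needed)
Insert -46:
  append -46 at index 1 → [10, -46] (no swap needed)
Insert 40:
  append 40 at index 2 → [10, -46, 40]
  40 > parent 10 at index 0, swap → [40, -46, 10]
Insert -1:
  append -1 at index 3 → [40, -46, 10, -1]
  -1 > parent -46 at index 1, swap → [40, -1, 10, -46]
Insert 36:
  append 36 at index 4 → [40, -1, 10, -46, 36]
  36 > parent -1 at index 1, swap → [40, 36, 10, -46, -1]
Insert -38:
  append -38 at index 5 → [40, 36, 10, -46, -1, -38] (no swap needed)
Insert -40:
  append -40 at index 6 → [40, 36, 10, -46, -1, -38, -40] (no swap needed)
Insert -3:
  append -3 at index 7 → [40, 36, 10, -46, -1, -38, -40, -3]
  -3 > parent -46 at index 3, swap → [40, 36, 10, -3, -1, -38, -40, -46]
Insert 34:
  append 34 at index 8 → [40, 36, 10, -3, -1, -38, -40, -46, 34]
  34 > parent -3 at index 3, swap → [40, 36, 10, 34, -1, -38, -40, -46, -3]
Insert -7:
  append -7 at index 9 → [40, 36, 10, 34, -1, -38, -40, -46, -3, -7] (no swap needed)
Insert 7:
  append 7 at index 10 → [40, 36, 10, 34, -1, -38, -40, -46, -3, -7, 7]
  7 > parent -1 at index 4, swap → [40, 36, 10, 34, 7, -38, -40, -46, -3, -7, -1]
Insert 17:
  append 17 at index 11 → [40, 36, 10, 34, 7, -38, -40, -46, -3, -7, -1, 17]
  17 > parent -38 at index 5, swap → [40, 36, 10, 34, 7, 17, -40, -46, -3, -7, -1, -38]
  17 > parent 10 at index 2, swap → [40, 36, 17, 34, 7, 10, -40, -46, -3, -7, -1, -38]
resulting array: [40, 36, 17, 34, 7, 10, -40, -46, -3, -7, -1, -38]

10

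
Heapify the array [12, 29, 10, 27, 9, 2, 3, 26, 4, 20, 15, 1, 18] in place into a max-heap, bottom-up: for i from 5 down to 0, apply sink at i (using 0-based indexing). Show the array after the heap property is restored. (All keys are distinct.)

[29, 27, 18, 26, 20, 10, 3, 12, 4, 9, 15, 1, 2]

sift down from index 5:
  2 vs larger child 18 at index 12, swap → [12, 29, 10, 27, 9, 18, 3, 26, 4, 20, 15, 1, 2]
sift down from index 4:
  9 vs larger child 20 at index 9, swap → [12, 29, 10, 27, 20, 18, 3, 26, 4, 9, 15, 1, 2]
sift down from index 3: already satisfies heap property
sift down from index 2:
  10 vs larger child 18 at index 5, swap → [12, 29, 18, 27, 20, 10, 3, 26, 4, 9, 15, 1, 2]
sift down from index 1: already satisfies heap property
sift down from index 0:
  12 vs larger child 29 at index 1, swap → [29, 12, 18, 27, 20, 10, 3, 26, 4, 9, 15, 1, 2]
  12 vs larger child 27 at index 3, swap → [29, 27, 18, 12, 20, 10, 3, 26, 4, 9, 15, 1, 2]
  12 vs larger child 26 at index 7, swap → [29, 27, 18, 26, 20, 10, 3, 12, 4, 9, 15, 1, 2]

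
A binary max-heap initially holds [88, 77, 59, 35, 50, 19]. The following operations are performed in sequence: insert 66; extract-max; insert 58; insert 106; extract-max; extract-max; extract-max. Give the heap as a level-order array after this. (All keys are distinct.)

[59, 50, 58, 35, 19]

insert 66:
  append 66 at index 6 → [88, 77, 59, 35, 50, 19, 66]
  66 > parent 59 at index 2, swap → [88, 77, 66, 35, 50, 19, 59]
extract-max → returns 88:
  remove root 88; move last element 59 to root → [59, 77, 66, 35, 50, 19]
  59 vs larger child 77 at index 1, swap → [77, 59, 66, 35, 50, 19]
insert 58:
  append 58 at index 6 → [77, 59, 66, 35, 50, 19, 58] (no swap needed)
insert 106:
  append 106 at index 7 → [77, 59, 66, 35, 50, 19, 58, 106]
  106 > parent 35 at index 3, swap → [77, 59, 66, 106, 50, 19, 58, 35]
  106 > parent 59 at index 1, swap → [77, 106, 66, 59, 50, 19, 58, 35]
  106 > parent 77 at index 0, swap → [106, 77, 66, 59, 50, 19, 58, 35]
extract-max → returns 106:
  remove root 106; move last element 35 to root → [35, 77, 66, 59, 50, 19, 58]
  35 vs larger child 77 at index 1, swap → [77, 35, 66, 59, 50, 19, 58]
  35 vs larger child 59 at index 3, swap → [77, 59, 66, 35, 50, 19, 58]
extract-max → returns 77:
  remove root 77; move last element 58 to root → [58, 59, 66, 35, 50, 19]
  58 vs larger child 66 at index 2, swap → [66, 59, 58, 35, 50, 19]
extract-max → returns 66:
  remove root 66; move last element 19 to root → [19, 59, 58, 35, 50]
  19 vs larger child 59 at index 1, swap → [59, 19, 58, 35, 50]
  19 vs larger child 50 at index 4, swap → [59, 50, 58, 35, 19]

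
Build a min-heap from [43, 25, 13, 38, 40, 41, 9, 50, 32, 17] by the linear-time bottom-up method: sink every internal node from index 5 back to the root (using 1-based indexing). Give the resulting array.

sift down from index 5:
  40 vs only child 17 at index 10, swap → [43, 25, 13, 38, 17, 41, 9, 50, 32, 40]
sift down from index 4:
  38 vs smaller child 32 at index 9, swap → [43, 25, 13, 32, 17, 41, 9, 50, 38, 40]
sift down from index 3:
  13 vs smaller child 9 at index 7, swap → [43, 25, 9, 32, 17, 41, 13, 50, 38, 40]
sift down from index 2:
  25 vs smaller child 17 at index 5, swap → [43, 17, 9, 32, 25, 41, 13, 50, 38, 40]
sift down from index 1:
  43 vs smaller child 9 at index 3, swap → [9, 17, 43, 32, 25, 41, 13, 50, 38, 40]
  43 vs smaller child 13 at index 7, swap → [9, 17, 13, 32, 25, 41, 43, 50, 38, 40]

[9, 17, 13, 32, 25, 41, 43, 50, 38, 40]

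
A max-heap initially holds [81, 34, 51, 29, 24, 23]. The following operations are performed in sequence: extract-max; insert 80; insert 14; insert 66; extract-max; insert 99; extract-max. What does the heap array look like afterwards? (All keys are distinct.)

[66, 34, 51, 29, 24, 23, 14]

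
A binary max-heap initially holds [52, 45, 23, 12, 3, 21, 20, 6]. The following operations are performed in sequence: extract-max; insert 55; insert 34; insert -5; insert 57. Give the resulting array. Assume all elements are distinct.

[57, 55, 23, 34, 45, 21, 20, 6, 12, -5, 3]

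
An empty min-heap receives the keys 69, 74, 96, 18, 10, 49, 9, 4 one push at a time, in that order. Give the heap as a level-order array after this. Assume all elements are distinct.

[4, 9, 10, 18, 69, 96, 49, 74]

Insert 69:
  append 69 at index 0 → [69] (no swap needed)
Insert 74:
  append 74 at index 1 → [69, 74] (no swap needed)
Insert 96:
  append 96 at index 2 → [69, 74, 96] (no swap needed)
Insert 18:
  append 18 at index 3 → [69, 74, 96, 18]
  18 < parent 74 at index 1, swap → [69, 18, 96, 74]
  18 < parent 69 at index 0, swap → [18, 69, 96, 74]
Insert 10:
  append 10 at index 4 → [18, 69, 96, 74, 10]
  10 < parent 69 at index 1, swap → [18, 10, 96, 74, 69]
  10 < parent 18 at index 0, swap → [10, 18, 96, 74, 69]
Insert 49:
  append 49 at index 5 → [10, 18, 96, 74, 69, 49]
  49 < parent 96 at index 2, swap → [10, 18, 49, 74, 69, 96]
Insert 9:
  append 9 at index 6 → [10, 18, 49, 74, 69, 96, 9]
  9 < parent 49 at index 2, swap → [10, 18, 9, 74, 69, 96, 49]
  9 < parent 10 at index 0, swap → [9, 18, 10, 74, 69, 96, 49]
Insert 4:
  append 4 at index 7 → [9, 18, 10, 74, 69, 96, 49, 4]
  4 < parent 74 at index 3, swap → [9, 18, 10, 4, 69, 96, 49, 74]
  4 < parent 18 at index 1, swap → [9, 4, 10, 18, 69, 96, 49, 74]
  4 < parent 9 at index 0, swap → [4, 9, 10, 18, 69, 96, 49, 74]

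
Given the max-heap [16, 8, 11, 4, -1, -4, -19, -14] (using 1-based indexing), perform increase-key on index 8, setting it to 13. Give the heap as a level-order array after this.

[16, 13, 11, 8, -1, -4, -19, 4]

set index 8 from -14 to 13 → [16, 8, 11, 4, -1, -4, -19, 13]
13 > parent 4 at index 4, swap → [16, 8, 11, 13, -1, -4, -19, 4]
13 > parent 8 at index 2, swap → [16, 13, 11, 8, -1, -4, -19, 4]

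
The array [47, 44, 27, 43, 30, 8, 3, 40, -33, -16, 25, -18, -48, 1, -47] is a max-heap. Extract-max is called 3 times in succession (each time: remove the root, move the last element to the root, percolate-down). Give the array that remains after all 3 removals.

extract-max #1 returns 47:
  remove root 47; move last element -47 to root → [-47, 44, 27, 43, 30, 8, 3, 40, -33, -16, 25, -18, -48, 1]
  -47 vs larger child 44 at index 1, swap → [44, -47, 27, 43, 30, 8, 3, 40, -33, -16, 25, -18, -48, 1]
  -47 vs larger child 43 at index 3, swap → [44, 43, 27, -47, 30, 8, 3, 40, -33, -16, 25, -18, -48, 1]
  -47 vs larger child 40 at index 7, swap → [44, 43, 27, 40, 30, 8, 3, -47, -33, -16, 25, -18, -48, 1]
extract-max #2 returns 44:
  remove root 44; move last element 1 to root → [1, 43, 27, 40, 30, 8, 3, -47, -33, -16, 25, -18, -48]
  1 vs larger child 43 at index 1, swap → [43, 1, 27, 40, 30, 8, 3, -47, -33, -16, 25, -18, -48]
  1 vs larger child 40 at index 3, swap → [43, 40, 27, 1, 30, 8, 3, -47, -33, -16, 25, -18, -48]
extract-max #3 returns 43:
  remove root 43; move last element -48 to root → [-48, 40, 27, 1, 30, 8, 3, -47, -33, -16, 25, -18]
  -48 vs larger child 40 at index 1, swap → [40, -48, 27, 1, 30, 8, 3, -47, -33, -16, 25, -18]
  -48 vs larger child 30 at index 4, swap → [40, 30, 27, 1, -48, 8, 3, -47, -33, -16, 25, -18]
  -48 vs larger child 25 at index 10, swap → [40, 30, 27, 1, 25, 8, 3, -47, -33, -16, -48, -18]

[40, 30, 27, 1, 25, 8, 3, -47, -33, -16, -48, -18]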